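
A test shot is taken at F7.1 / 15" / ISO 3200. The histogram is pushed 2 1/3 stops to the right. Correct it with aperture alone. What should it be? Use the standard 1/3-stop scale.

Overexposed by 2 1/3 stops → need 2 1/3 stops darker.
Aperture: f/7.1 → f/8 → f/9 → f/10 → f/11 → f/13 → f/14 → f/16.

f/16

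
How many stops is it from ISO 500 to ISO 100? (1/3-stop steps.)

500 → 400 → 320 → 250 → 200 → 160 → 125 → 100 — count the steps: 7 third-stops = 2 1/3 stops.

2 1/3 stops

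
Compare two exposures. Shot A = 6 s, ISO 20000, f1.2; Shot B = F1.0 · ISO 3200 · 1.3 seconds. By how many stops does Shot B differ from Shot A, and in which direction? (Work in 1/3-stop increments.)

4 1/3 stops darker

Aperture: f/1.2 → f/1.1 → f/1.0 — 2/3 stop opened up (brighter).
Shutter speed: 6 → 5 → 4 → 3.2 → 2.5 → 2 → 1.6 → 1.3 — 2 1/3 stops faster (darker).
ISO: 20000 → 16000 → 12800 → 10000 → 8000 → 6400 → 5000 → 4000 → 3200 — 2 2/3 stops dropped (darker).
Net: +2/3 −2 1/3 −2 2/3 = −4 1/3 stops.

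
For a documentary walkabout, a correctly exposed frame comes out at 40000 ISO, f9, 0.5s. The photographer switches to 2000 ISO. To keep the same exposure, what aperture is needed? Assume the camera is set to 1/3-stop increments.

f/2

ISO: 40000 → 32000 → 25600 → 20000 → 16000 → 12800 → 10000 → 8000 → 6400 → 5000 → 4000 → 3200 → 2500 → 2000 — 4 1/3 stops dropped (darker).
Need 4 1/3 stops brighter from the aperture: f/9 → f/8 → f/7.1 → f/6.3 → f/5.6 → f/5 → f/4.5 → f/4 → f/3.5 → f/3.2 → f/2.8 → f/2.5 → f/2.2 → f/2.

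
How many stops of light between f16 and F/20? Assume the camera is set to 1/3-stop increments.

f/16 → f/18 → f/20 — count the steps: 2 third-stops = 2/3 stop.

2/3 stop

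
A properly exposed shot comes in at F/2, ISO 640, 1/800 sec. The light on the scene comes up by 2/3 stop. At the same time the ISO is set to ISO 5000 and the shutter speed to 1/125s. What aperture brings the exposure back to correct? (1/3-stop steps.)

Scene light: 2/3 stop brighter.
ISO: 640 → 800 → 1000 → 1250 → 1600 → 2000 → 2500 → 3200 → 4000 → 5000 — 3 stops higher (brighter).
Shutter speed: 1/800 → 1/640 → 1/500 → 1/400 → 1/320 → 1/250 → 1/200 → 1/160 → 1/125 — 2 2/3 stops longer (brighter).
Net so far: 6 1/3 stops brighter. Aperture: f/2 → f/2.2 → f/2.5 → f/2.8 → f/3.2 → f/3.5 → f/4 → f/4.5 → f/5 → f/5.6 → f/6.3 → f/7.1 → f/8 → f/9 → f/10 → f/11 → f/13 → f/14 → f/16 → f/18.

f/18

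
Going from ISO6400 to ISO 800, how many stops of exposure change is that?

3 stops

6400 → 3200 → 1600 → 800 — count the steps: 3 stops.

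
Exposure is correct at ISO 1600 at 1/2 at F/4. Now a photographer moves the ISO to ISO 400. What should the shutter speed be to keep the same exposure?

2 s

ISO: 1600 → 800 → 400 — 2 stops dropped (darker).
Need 2 stops brighter from the shutter speed: 1/2 → 1 → 2.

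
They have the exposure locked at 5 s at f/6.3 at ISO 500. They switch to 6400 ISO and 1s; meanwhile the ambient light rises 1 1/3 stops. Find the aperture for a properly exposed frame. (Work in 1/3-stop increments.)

Scene light: 1 1/3 stops brighter.
ISO: 500 → 640 → 800 → 1000 → 1250 → 1600 → 2000 → 2500 → 3200 → 4000 → 5000 → 6400 — 3 2/3 stops raised (brighter).
Shutter speed: 5 → 4 → 3.2 → 2.5 → 2 → 1.6 → 1.3 → 1 — 2 1/3 stops shorter (darker).
Net so far: 2 2/3 stops brighter. Aperture: f/6.3 → f/7.1 → f/8 → f/9 → f/10 → f/11 → f/13 → f/14 → f/16.

f/16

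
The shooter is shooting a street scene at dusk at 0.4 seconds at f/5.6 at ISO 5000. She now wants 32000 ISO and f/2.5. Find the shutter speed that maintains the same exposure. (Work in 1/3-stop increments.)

ISO: 5000 → 6400 → 8000 → 10000 → 12800 → 16000 → 20000 → 25600 → 32000 — 2 2/3 stops higher (brighter).
Aperture: f/5.6 → f/5 → f/4.5 → f/4 → f/3.5 → f/3.2 → f/2.8 → f/2.5 — 2 1/3 stops larger aperture (brighter).
Net change so far: 5 stops brighter. Offset with the shutter speed: 0.4 → 0.3 → 1/4 → 1/5 → 1/6 → 1/8 → 1/10 → 1/13 → 1/15 → 1/20 → 1/25 → 1/30 → 1/40 → 1/50 → 1/60 → 1/80.

1/80s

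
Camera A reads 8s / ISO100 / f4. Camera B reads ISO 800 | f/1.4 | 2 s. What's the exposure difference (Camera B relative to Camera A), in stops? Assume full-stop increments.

4 stops brighter

Aperture: f/4 → f/2.8 → f/2 → f/1.4 — 3 stops larger aperture (brighter).
Shutter speed: 8 → 4 → 2 — 2 stops shorter (darker).
ISO: 100 → 200 → 400 → 800 — 3 stops higher (brighter).
Net: +3 −2 +3 = +4 stops.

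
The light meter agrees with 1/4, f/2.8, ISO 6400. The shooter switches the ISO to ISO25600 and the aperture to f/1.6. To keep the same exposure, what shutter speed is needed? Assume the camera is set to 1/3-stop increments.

1/50s

ISO: 6400 → 8000 → 10000 → 12800 → 16000 → 20000 → 25600 — 2 stops higher (brighter).
Aperture: f/2.8 → f/2.5 → f/2.2 → f/2 → f/1.8 → f/1.6 — 1 2/3 stops larger aperture (brighter).
Net change so far: 3 2/3 stops brighter. Offset with the shutter speed: 1/4 → 1/5 → 1/6 → 1/8 → 1/10 → 1/13 → 1/15 → 1/20 → 1/25 → 1/30 → 1/40 → 1/50.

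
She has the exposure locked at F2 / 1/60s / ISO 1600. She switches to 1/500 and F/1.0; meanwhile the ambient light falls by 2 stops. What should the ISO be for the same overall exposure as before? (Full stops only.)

ISO 12800

Scene light: 2 stops darker.
Shutter speed: 1/60 → 1/125 → 1/250 → 1/500 — 3 stops faster (darker).
Aperture: f/2 → f/1.4 → f/1.0 — 2 stops larger aperture (brighter).
Net so far: 3 stops darker. ISO: 1600 → 3200 → 6400 → 12800.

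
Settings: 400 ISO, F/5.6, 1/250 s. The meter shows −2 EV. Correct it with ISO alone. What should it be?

ISO 1600

Underexposed by 2 stops → need 2 stops brighter.
ISO: 400 → 800 → 1600.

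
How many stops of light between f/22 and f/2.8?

6 stops

f/22 → f/16 → f/11 → f/8 → f/5.6 → f/4 → f/2.8 — count the steps: 6 stops.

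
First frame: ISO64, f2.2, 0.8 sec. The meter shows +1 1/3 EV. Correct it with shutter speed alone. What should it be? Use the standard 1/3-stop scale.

Overexposed by 1 1/3 stops → need 1 1/3 stops darker.
Shutter speed: 0.8 → 0.6 → 0.5 → 0.4 → 0.3.

0.3 s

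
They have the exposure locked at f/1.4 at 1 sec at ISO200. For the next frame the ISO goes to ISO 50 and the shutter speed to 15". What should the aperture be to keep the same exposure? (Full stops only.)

f/2.8

ISO: 200 → 100 → 50 — 2 stops lower (darker).
Shutter speed: 1 → 2 → 4 → 8 → 15 — 4 stops longer (brighter).
Net change so far: 2 stops brighter. Offset with the aperture: f/1.4 → f/2 → f/2.8.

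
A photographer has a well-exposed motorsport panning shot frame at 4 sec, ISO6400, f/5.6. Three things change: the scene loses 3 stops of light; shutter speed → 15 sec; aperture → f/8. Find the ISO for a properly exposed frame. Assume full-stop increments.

Scene light: 3 stops darker.
Shutter speed: 4 → 8 → 15 — 2 stops longer (brighter).
Aperture: f/5.6 → f/8 — 1 stop smaller aperture (darker).
Net so far: 2 stops darker. ISO: 6400 → 12800 → 25600.

ISO 25600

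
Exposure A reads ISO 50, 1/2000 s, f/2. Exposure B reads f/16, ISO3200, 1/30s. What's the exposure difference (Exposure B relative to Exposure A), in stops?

6 stops brighter

Aperture: f/2 → f/2.8 → f/4 → f/5.6 → f/8 → f/11 → f/16 — 6 stops stopped down (darker).
Shutter speed: 1/2000 → 1/1000 → 1/500 → 1/250 → 1/125 → 1/60 → 1/30 — 6 stops slower (brighter).
ISO: 50 → 100 → 200 → 400 → 800 → 1600 → 3200 — 6 stops higher (brighter).
Net: −6 +6 +6 = +6 stops.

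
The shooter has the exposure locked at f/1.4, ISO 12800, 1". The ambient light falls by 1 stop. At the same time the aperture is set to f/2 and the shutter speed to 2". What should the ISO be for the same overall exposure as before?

Scene light: 1 stop darker.
Aperture: f/1.4 → f/2 — 1 stop smaller aperture (darker).
Shutter speed: 1 → 2 — 1 stop slower (brighter).
Net so far: 1 stop darker. ISO: 12800 → 25600.

ISO 25600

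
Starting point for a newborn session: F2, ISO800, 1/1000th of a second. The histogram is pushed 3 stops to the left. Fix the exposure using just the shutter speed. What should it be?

Underexposed by 3 stops → need 3 stops brighter.
Shutter speed: 1/1000 → 1/500 → 1/250 → 1/125.

1/125s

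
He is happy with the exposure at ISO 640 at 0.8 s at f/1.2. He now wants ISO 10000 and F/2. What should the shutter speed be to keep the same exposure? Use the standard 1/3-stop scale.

ISO: 640 → 800 → 1000 → 1250 → 1600 → 2000 → 2500 → 3200 → 4000 → 5000 → 6400 → 8000 → 10000 — 4 stops raised (brighter).
Aperture: f/1.2 → f/1.4 → f/1.6 → f/1.8 → f/2 — 1 1/3 stops smaller aperture (darker).
Net change so far: 2 2/3 stops brighter. Offset with the shutter speed: 0.8 → 0.6 → 0.5 → 0.4 → 0.3 → 1/4 → 1/5 → 1/6 → 1/8.

1/8s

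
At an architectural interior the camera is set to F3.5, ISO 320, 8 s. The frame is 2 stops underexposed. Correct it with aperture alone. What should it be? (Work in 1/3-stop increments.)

Underexposed by 2 stops → need 2 stops brighter.
Aperture: f/3.5 → f/3.2 → f/2.8 → f/2.5 → f/2.2 → f/2 → f/1.8.

f/1.8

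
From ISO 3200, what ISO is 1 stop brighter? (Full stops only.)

ISO: 3200 → 6400 — 1 stop raised (brighter).

ISO 6400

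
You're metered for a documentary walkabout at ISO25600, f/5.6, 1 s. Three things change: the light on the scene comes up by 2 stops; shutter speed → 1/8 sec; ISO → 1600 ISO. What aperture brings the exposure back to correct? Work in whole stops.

f/1.0

Scene light: 2 stops brighter.
Shutter speed: 1 → 1/2 → 1/4 → 1/8 — 3 stops faster (darker).
ISO: 25600 → 12800 → 6400 → 3200 → 1600 — 4 stops dropped (darker).
Net so far: 5 stops darker. Aperture: f/5.6 → f/4 → f/2.8 → f/2 → f/1.4 → f/1.0.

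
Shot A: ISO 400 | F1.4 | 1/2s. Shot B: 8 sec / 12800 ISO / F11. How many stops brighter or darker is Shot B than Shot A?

Aperture: f/1.4 → f/2 → f/2.8 → f/4 → f/5.6 → f/8 → f/11 — 6 stops smaller aperture (darker).
Shutter speed: 1/2 → 1 → 2 → 4 → 8 — 4 stops slower (brighter).
ISO: 400 → 800 → 1600 → 3200 → 6400 → 12800 — 5 stops raised (brighter).
Net: −6 +4 +5 = +3 stops.

3 stops brighter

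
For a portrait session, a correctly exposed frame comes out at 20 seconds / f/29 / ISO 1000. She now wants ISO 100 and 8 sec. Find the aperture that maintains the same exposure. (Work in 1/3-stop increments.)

f/5.6

ISO: 1000 → 800 → 640 → 500 → 400 → 320 → 250 → 200 → 160 → 125 → 100 — 3 1/3 stops dropped (darker).
Shutter speed: 20 → 15 → 13 → 10 → 8 — 1 1/3 stops shorter (darker).
Net change so far: 4 2/3 stops darker. Offset with the aperture: f/29 → f/25 → f/22 → f/20 → f/18 → f/16 → f/14 → f/13 → f/11 → f/10 → f/9 → f/8 → f/7.1 → f/6.3 → f/5.6.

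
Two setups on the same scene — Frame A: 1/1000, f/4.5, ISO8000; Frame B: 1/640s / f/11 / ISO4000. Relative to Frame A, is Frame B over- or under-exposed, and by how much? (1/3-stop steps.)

Aperture: f/4.5 → f/5 → f/5.6 → f/6.3 → f/7.1 → f/8 → f/9 → f/10 → f/11 — 2 2/3 stops stopped down (darker).
Shutter speed: 1/1000 → 1/800 → 1/640 — 2/3 stop longer (brighter).
ISO: 8000 → 6400 → 5000 → 4000 — 1 stop lower (darker).
Net: −2 2/3 +2/3 −1 = −3 stops.

3 stops darker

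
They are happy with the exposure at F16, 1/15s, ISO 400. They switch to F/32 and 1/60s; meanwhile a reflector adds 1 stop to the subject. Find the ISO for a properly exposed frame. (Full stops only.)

Scene light: 1 stop brighter.
Aperture: f/16 → f/22 → f/32 — 2 stops narrower (darker).
Shutter speed: 1/15 → 1/30 → 1/60 — 2 stops shorter (darker).
Net so far: 3 stops darker. ISO: 400 → 800 → 1600 → 3200.

ISO 3200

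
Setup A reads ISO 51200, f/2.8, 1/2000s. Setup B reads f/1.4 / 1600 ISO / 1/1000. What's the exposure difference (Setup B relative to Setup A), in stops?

Aperture: f/2.8 → f/2 → f/1.4 — 2 stops larger aperture (brighter).
Shutter speed: 1/2000 → 1/1000 — 1 stop slower (brighter).
ISO: 51200 → 25600 → 12800 → 6400 → 3200 → 1600 — 5 stops lower (darker).
Net: +2 +1 −5 = −2 stops.

2 stops darker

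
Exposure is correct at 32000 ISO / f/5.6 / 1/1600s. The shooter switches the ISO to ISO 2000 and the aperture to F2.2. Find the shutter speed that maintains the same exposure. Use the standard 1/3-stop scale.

1/640s

ISO: 32000 → 25600 → 20000 → 16000 → 12800 → 10000 → 8000 → 6400 → 5000 → 4000 → 3200 → 2500 → 2000 — 4 stops dropped (darker).
Aperture: f/5.6 → f/5 → f/4.5 → f/4 → f/3.5 → f/3.2 → f/2.8 → f/2.5 → f/2.2 — 2 2/3 stops larger aperture (brighter).
Net change so far: 1 1/3 stops darker. Offset with the shutter speed: 1/1600 → 1/1250 → 1/1000 → 1/800 → 1/640.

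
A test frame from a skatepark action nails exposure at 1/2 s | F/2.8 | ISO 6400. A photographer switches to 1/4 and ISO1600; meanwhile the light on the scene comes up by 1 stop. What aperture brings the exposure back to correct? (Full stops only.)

Scene light: 1 stop brighter.
Shutter speed: 1/2 → 1/4 — 1 stop shorter (darker).
ISO: 6400 → 3200 → 1600 — 2 stops dropped (darker).
Net so far: 2 stops darker. Aperture: f/2.8 → f/2 → f/1.4.

f/1.4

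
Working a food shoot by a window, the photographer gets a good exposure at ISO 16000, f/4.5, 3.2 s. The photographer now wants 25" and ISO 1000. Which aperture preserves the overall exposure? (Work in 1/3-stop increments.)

f/3.2

Shutter speed: 3.2 → 4 → 5 → 6 → 8 → 10 → 13 → 15 → 20 → 25 — 3 stops slower (brighter).
ISO: 16000 → 12800 → 10000 → 8000 → 6400 → 5000 → 4000 → 3200 → 2500 → 2000 → 1600 → 1250 → 1000 — 4 stops dropped (darker).
Net change so far: 1 stop darker. Offset with the aperture: f/4.5 → f/4 → f/3.5 → f/3.2.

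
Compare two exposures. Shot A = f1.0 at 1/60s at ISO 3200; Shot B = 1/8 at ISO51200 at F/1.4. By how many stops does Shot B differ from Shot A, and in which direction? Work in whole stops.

6 stops brighter

Aperture: f/1.0 → f/1.4 — 1 stop smaller aperture (darker).
Shutter speed: 1/60 → 1/30 → 1/15 → 1/8 — 3 stops slower (brighter).
ISO: 3200 → 6400 → 12800 → 25600 → 51200 — 4 stops raised (brighter).
Net: −1 +3 +4 = +6 stops.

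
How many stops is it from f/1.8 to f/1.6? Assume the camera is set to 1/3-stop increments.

f/1.8 → f/1.6 — count the steps: 1 third-stops = 1/3 stop.

1/3 stop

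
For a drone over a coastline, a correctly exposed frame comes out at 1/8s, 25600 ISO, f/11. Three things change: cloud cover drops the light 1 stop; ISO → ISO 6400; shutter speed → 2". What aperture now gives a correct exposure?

Scene light: 1 stop darker.
ISO: 25600 → 12800 → 6400 — 2 stops dropped (darker).
Shutter speed: 1/8 → 1/4 → 1/2 → 1 → 2 — 4 stops slower (brighter).
Net so far: 1 stop brighter. Aperture: f/11 → f/16.

f/16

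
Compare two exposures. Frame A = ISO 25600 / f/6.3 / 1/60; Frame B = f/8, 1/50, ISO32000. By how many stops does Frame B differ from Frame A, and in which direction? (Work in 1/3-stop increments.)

same exposure (0 stops)

Aperture: f/6.3 → f/7.1 → f/8 — 2/3 stop smaller aperture (darker).
Shutter speed: 1/60 → 1/50 — 1/3 stop slower (brighter).
ISO: 25600 → 32000 — 1/3 stop higher (brighter).
Net: −2/3 +1/3 +1/3 = 0 stops.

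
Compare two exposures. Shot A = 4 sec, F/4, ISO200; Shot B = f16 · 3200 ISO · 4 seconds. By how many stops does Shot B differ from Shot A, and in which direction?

Aperture: f/4 → f/5.6 → f/8 → f/11 → f/16 — 4 stops stopped down (darker).
Shutter speed: unchanged.
ISO: 200 → 400 → 800 → 1600 → 3200 — 4 stops higher (brighter).
Net: −4 +4 = 0 stops.

same exposure (0 stops)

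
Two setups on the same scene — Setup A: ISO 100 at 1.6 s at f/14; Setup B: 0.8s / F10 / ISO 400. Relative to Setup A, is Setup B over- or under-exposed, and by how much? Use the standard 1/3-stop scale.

2 stops brighter

Aperture: f/14 → f/13 → f/11 → f/10 — 1 stop wider (brighter).
Shutter speed: 1.6 → 1.3 → 1 → 0.8 — 1 stop faster (darker).
ISO: 100 → 125 → 160 → 200 → 250 → 320 → 400 — 2 stops raised (brighter).
Net: +1 −1 +2 = +2 stops.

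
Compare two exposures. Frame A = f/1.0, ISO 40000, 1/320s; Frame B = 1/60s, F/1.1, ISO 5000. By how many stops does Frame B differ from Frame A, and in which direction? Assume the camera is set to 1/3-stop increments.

Aperture: f/1.0 → f/1.1 — 1/3 stop smaller aperture (darker).
Shutter speed: 1/320 → 1/250 → 1/200 → 1/160 → 1/125 → 1/100 → 1/80 → 1/60 — 2 1/3 stops slower (brighter).
ISO: 40000 → 32000 → 25600 → 20000 → 16000 → 12800 → 10000 → 8000 → 6400 → 5000 — 3 stops dropped (darker).
Net: −1/3 +2 1/3 −3 = −1 stop.

1 stop darker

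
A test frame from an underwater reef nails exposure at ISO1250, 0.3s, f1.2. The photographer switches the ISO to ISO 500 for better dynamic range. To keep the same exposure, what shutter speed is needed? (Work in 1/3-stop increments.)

0.8 s

ISO: 1250 → 1000 → 800 → 640 → 500 — 1 1/3 stops dropped (darker).
Need 1 1/3 stops brighter from the shutter speed: 0.3 → 0.4 → 0.5 → 0.6 → 0.8.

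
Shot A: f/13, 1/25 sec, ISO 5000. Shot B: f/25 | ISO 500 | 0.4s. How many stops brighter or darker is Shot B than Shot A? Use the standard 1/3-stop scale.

Aperture: f/13 → f/14 → f/16 → f/18 → f/20 → f/22 → f/25 — 2 stops stopped down (darker).
Shutter speed: 1/25 → 1/20 → 1/15 → 1/13 → 1/10 → 1/8 → 1/6 → 1/5 → 1/4 → 0.3 → 0.4 — 3 1/3 stops longer (brighter).
ISO: 5000 → 4000 → 3200 → 2500 → 2000 → 1600 → 1250 → 1000 → 800 → 640 → 500 — 3 1/3 stops lower (darker).
Net: −2 +3 1/3 −3 1/3 = −2 stops.

2 stops darker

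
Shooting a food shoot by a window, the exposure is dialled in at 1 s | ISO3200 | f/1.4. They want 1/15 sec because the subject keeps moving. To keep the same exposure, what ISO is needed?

ISO 51200

Shutter speed: 1 → 1/2 → 1/4 → 1/8 → 1/15 — 4 stops shorter (darker).
Need 4 stops brighter from the ISO: 3200 → 6400 → 12800 → 25600 → 51200.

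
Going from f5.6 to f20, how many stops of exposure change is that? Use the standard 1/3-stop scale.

f/5.6 → f/6.3 → f/7.1 → f/8 → f/9 → f/10 → f/11 → f/13 → f/14 → f/16 → f/18 → f/20 — count the steps: 11 third-stops = 3 2/3 stops.

3 2/3 stops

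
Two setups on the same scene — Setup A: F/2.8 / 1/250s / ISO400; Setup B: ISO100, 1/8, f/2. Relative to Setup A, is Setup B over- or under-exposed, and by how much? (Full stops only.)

4 stops brighter

Aperture: f/2.8 → f/2 — 1 stop wider (brighter).
Shutter speed: 1/250 → 1/125 → 1/60 → 1/30 → 1/15 → 1/8 — 5 stops longer (brighter).
ISO: 400 → 200 → 100 — 2 stops lower (darker).
Net: +1 +5 −2 = +4 stops.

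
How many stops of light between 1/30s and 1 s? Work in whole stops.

5 stops

1/30 → 1/15 → 1/8 → 1/4 → 1/2 → 1 — count the steps: 5 stops.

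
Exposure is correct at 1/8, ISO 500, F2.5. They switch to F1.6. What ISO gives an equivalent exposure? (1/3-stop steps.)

Aperture: f/2.5 → f/2.2 → f/2 → f/1.8 → f/1.6 — 1 1/3 stops wider (brighter).
Need 1 1/3 stops darker from the ISO: 500 → 400 → 320 → 250 → 200.

ISO 200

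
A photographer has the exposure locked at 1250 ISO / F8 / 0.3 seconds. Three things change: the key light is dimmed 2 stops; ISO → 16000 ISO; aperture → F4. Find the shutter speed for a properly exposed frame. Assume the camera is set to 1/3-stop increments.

Scene light: 2 stops darker.
ISO: 1250 → 1600 → 2000 → 2500 → 3200 → 4000 → 5000 → 6400 → 8000 → 10000 → 12800 → 16000 — 3 2/3 stops raised (brighter).
Aperture: f/8 → f/7.1 → f/6.3 → f/5.6 → f/5 → f/4.5 → f/4 — 2 stops opened up (brighter).
Net so far: 3 2/3 stops brighter. Shutter speed: 0.3 → 1/4 → 1/5 → 1/6 → 1/8 → 1/10 → 1/13 → 1/15 → 1/20 → 1/25 → 1/30 → 1/40.

1/40s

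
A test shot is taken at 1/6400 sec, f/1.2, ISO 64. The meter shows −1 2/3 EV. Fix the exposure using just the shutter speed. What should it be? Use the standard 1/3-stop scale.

1/2000s

Underexposed by 1 2/3 stops → need 1 2/3 stops brighter.
Shutter speed: 1/6400 → 1/5000 → 1/4000 → 1/3200 → 1/2500 → 1/2000.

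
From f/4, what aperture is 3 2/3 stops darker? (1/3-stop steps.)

f/14

Aperture: f/4 → f/4.5 → f/5 → f/5.6 → f/6.3 → f/7.1 → f/8 → f/9 → f/10 → f/11 → f/13 → f/14 — 3 2/3 stops stopped down (darker).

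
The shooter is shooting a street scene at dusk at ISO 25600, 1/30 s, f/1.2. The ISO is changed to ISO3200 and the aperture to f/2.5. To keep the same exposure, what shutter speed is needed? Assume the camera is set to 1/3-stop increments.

1 s

ISO: 25600 → 20000 → 16000 → 12800 → 10000 → 8000 → 6400 → 5000 → 4000 → 3200 — 3 stops lower (darker).
Aperture: f/1.2 → f/1.4 → f/1.6 → f/1.8 → f/2 → f/2.2 → f/2.5 — 2 stops smaller aperture (darker).
Net change so far: 5 stops darker. Offset with the shutter speed: 1/30 → 1/25 → 1/20 → 1/15 → 1/13 → 1/10 → 1/8 → 1/6 → 1/5 → 1/4 → 0.3 → 0.4 → 0.5 → 0.6 → 0.8 → 1.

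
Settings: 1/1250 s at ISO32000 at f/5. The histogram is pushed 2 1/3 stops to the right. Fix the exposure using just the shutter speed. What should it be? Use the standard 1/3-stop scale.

Overexposed by 2 1/3 stops → need 2 1/3 stops darker.
Shutter speed: 1/1250 → 1/1600 → 1/2000 → 1/2500 → 1/3200 → 1/4000 → 1/5000 → 1/6400.

1/6400s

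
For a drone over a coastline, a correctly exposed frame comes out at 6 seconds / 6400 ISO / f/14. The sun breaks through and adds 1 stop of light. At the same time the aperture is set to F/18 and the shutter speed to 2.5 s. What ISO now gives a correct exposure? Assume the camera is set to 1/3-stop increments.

Scene light: 1 stop brighter.
Aperture: f/14 → f/16 → f/18 — 2/3 stop smaller aperture (darker).
Shutter speed: 6 → 5 → 4 → 3.2 → 2.5 — 1 1/3 stops shorter (darker).
Net so far: 1 stop darker. ISO: 6400 → 8000 → 10000 → 12800.

ISO 12800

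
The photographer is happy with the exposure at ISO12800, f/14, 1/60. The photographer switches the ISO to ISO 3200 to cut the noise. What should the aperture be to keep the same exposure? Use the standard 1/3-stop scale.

ISO: 12800 → 10000 → 8000 → 6400 → 5000 → 4000 → 3200 — 2 stops dropped (darker).
Need 2 stops brighter from the aperture: f/14 → f/13 → f/11 → f/10 → f/9 → f/8 → f/7.1.

f/7.1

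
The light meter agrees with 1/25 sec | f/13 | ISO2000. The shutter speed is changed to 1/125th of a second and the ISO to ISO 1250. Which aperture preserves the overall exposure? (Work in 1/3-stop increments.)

f/4.5

Shutter speed: 1/25 → 1/30 → 1/40 → 1/50 → 1/60 → 1/80 → 1/100 → 1/125 — 2 1/3 stops shorter (darker).
ISO: 2000 → 1600 → 1250 — 2/3 stop lower (darker).
Net change so far: 3 stops darker. Offset with the aperture: f/13 → f/11 → f/10 → f/9 → f/8 → f/7.1 → f/6.3 → f/5.6 → f/5 → f/4.5.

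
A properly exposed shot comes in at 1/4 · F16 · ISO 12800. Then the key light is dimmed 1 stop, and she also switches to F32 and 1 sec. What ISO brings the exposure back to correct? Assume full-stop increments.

ISO 25600

Scene light: 1 stop darker.
Aperture: f/16 → f/22 → f/32 — 2 stops stopped down (darker).
Shutter speed: 1/4 → 1/2 → 1 — 2 stops slower (brighter).
Net so far: 1 stop darker. ISO: 12800 → 25600.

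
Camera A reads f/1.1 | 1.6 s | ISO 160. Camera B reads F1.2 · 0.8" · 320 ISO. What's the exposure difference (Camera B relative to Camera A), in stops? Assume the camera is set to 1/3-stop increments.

1/3 stop darker

Aperture: f/1.1 → f/1.2 — 1/3 stop stopped down (darker).
Shutter speed: 1.6 → 1.3 → 1 → 0.8 — 1 stop shorter (darker).
ISO: 160 → 200 → 250 → 320 — 1 stop higher (brighter).
Net: −1/3 −1 +1 = −1/3 stops.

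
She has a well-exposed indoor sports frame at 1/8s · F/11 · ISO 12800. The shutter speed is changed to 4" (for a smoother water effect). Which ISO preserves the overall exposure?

Shutter speed: 1/8 → 1/4 → 1/2 → 1 → 2 → 4 — 5 stops longer (brighter).
Need 5 stops darker from the ISO: 12800 → 6400 → 3200 → 1600 → 800 → 400.

ISO 400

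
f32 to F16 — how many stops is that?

f/32 → f/22 → f/16 — count the steps: 2 stops.

2 stops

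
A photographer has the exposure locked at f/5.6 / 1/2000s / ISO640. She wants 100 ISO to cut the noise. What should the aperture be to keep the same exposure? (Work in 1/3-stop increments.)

ISO: 640 → 500 → 400 → 320 → 250 → 200 → 160 → 125 → 100 — 2 2/3 stops dropped (darker).
Need 2 2/3 stops brighter from the aperture: f/5.6 → f/5 → f/4.5 → f/4 → f/3.5 → f/3.2 → f/2.8 → f/2.5 → f/2.2.

f/2.2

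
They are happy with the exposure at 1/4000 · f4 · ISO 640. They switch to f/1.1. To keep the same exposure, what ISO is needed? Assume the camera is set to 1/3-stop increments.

Aperture: f/4 → f/3.5 → f/3.2 → f/2.8 → f/2.5 → f/2.2 → f/2 → f/1.8 → f/1.6 → f/1.4 → f/1.2 → f/1.1 — 3 2/3 stops wider (brighter).
Need 3 2/3 stops darker from the ISO: 640 → 500 → 400 → 320 → 250 → 200 → 160 → 125 → 100 → 80 → 64 → 50.

ISO 50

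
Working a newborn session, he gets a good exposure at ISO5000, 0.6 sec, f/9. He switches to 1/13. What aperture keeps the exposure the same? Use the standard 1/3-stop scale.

Shutter speed: 0.6 → 0.5 → 0.4 → 0.3 → 1/4 → 1/5 → 1/6 → 1/8 → 1/10 → 1/13 — 3 stops shorter (darker).
Need 3 stops brighter from the aperture: f/9 → f/8 → f/7.1 → f/6.3 → f/5.6 → f/5 → f/4.5 → f/4 → f/3.5 → f/3.2.

f/3.2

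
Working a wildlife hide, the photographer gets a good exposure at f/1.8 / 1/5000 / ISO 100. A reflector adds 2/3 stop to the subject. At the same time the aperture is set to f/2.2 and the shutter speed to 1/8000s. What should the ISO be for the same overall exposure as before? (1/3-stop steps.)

ISO 160

Scene light: 2/3 stop brighter.
Aperture: f/1.8 → f/2 → f/2.2 — 2/3 stop smaller aperture (darker).
Shutter speed: 1/5000 → 1/6400 → 1/8000 — 2/3 stop faster (darker).
Net so far: 2/3 stop darker. ISO: 100 → 125 → 160.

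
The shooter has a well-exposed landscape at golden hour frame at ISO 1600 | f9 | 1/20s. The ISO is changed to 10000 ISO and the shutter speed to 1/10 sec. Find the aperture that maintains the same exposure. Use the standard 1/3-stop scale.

ISO: 1600 → 2000 → 2500 → 3200 → 4000 → 5000 → 6400 → 8000 → 10000 — 2 2/3 stops raised (brighter).
Shutter speed: 1/20 → 1/15 → 1/13 → 1/10 — 1 stop slower (brighter).
Net change so far: 3 2/3 stops brighter. Offset with the aperture: f/9 → f/10 → f/11 → f/13 → f/14 → f/16 → f/18 → f/20 → f/22 → f/25 → f/29 → f/32.

f/32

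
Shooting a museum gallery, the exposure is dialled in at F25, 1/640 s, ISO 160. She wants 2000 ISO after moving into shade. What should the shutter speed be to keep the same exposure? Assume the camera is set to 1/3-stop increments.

ISO: 160 → 200 → 250 → 320 → 400 → 500 → 640 → 800 → 1000 → 1250 → 1600 → 2000 — 3 2/3 stops raised (brighter).
Need 3 2/3 stops darker from the shutter speed: 1/640 → 1/800 → 1/1000 → 1/1250 → 1/1600 → 1/2000 → 1/2500 → 1/3200 → 1/4000 → 1/5000 → 1/6400 → 1/8000.

1/8000s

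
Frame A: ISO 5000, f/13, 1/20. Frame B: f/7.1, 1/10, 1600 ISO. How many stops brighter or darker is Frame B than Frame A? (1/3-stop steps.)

Aperture: f/13 → f/11 → f/10 → f/9 → f/8 → f/7.1 — 1 2/3 stops wider (brighter).
Shutter speed: 1/20 → 1/15 → 1/13 → 1/10 — 1 stop slower (brighter).
ISO: 5000 → 4000 → 3200 → 2500 → 2000 → 1600 — 1 2/3 stops dropped (darker).
Net: +1 2/3 +1 −1 2/3 = +1 stop.

1 stop brighter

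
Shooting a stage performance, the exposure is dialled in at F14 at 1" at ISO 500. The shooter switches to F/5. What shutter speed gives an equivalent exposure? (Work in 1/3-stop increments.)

Aperture: f/14 → f/13 → f/11 → f/10 → f/9 → f/8 → f/7.1 → f/6.3 → f/5.6 → f/5 — 3 stops wider (brighter).
Need 3 stops darker from the shutter speed: 1 → 0.8 → 0.6 → 0.5 → 0.4 → 0.3 → 1/4 → 1/5 → 1/6 → 1/8.

1/8s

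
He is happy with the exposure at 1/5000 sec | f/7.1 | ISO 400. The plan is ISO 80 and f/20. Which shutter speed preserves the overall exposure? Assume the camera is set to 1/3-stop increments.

ISO: 400 → 320 → 250 → 200 → 160 → 125 → 100 → 80 — 2 1/3 stops dropped (darker).
Aperture: f/7.1 → f/8 → f/9 → f/10 → f/11 → f/13 → f/14 → f/16 → f/18 → f/20 — 3 stops stopped down (darker).
Net change so far: 5 1/3 stops darker. Offset with the shutter speed: 1/5000 → 1/4000 → 1/3200 → 1/2500 → 1/2000 → 1/1600 → 1/1250 → 1/1000 → 1/800 → 1/640 → 1/500 → 1/400 → 1/320 → 1/250 → 1/200 → 1/160 → 1/125.

1/125s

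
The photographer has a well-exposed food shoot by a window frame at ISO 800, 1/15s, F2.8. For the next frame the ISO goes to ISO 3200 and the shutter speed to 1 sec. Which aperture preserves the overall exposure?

f/22

ISO: 800 → 1600 → 3200 — 2 stops raised (brighter).
Shutter speed: 1/15 → 1/8 → 1/4 → 1/2 → 1 — 4 stops slower (brighter).
Net change so far: 6 stops brighter. Offset with the aperture: f/2.8 → f/4 → f/5.6 → f/8 → f/11 → f/16 → f/22.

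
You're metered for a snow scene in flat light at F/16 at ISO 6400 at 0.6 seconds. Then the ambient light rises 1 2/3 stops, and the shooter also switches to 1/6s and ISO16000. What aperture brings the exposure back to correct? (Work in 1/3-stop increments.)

Scene light: 1 2/3 stops brighter.
Shutter speed: 0.6 → 0.5 → 0.4 → 0.3 → 1/4 → 1/5 → 1/6 — 2 stops faster (darker).
ISO: 6400 → 8000 → 10000 → 12800 → 16000 — 1 1/3 stops raised (brighter).
Net so far: 1 stop brighter. Aperture: f/16 → f/18 → f/20 → f/22.

f/22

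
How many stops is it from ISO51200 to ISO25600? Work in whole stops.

1 stop

51200 → 25600 — count the steps: 1 stop.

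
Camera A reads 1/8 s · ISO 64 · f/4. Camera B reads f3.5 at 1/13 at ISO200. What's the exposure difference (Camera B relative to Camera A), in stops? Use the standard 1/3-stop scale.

Aperture: f/4 → f/3.5 — 1/3 stop wider (brighter).
Shutter speed: 1/8 → 1/10 → 1/13 — 2/3 stop shorter (darker).
ISO: 64 → 80 → 100 → 125 → 160 → 200 — 1 2/3 stops raised (brighter).
Net: +1/3 −2/3 +1 2/3 = +1 1/3 stops.

1 1/3 stops brighter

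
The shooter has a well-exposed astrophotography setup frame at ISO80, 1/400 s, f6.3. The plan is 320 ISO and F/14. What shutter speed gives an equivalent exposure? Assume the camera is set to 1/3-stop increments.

1/320s

ISO: 80 → 100 → 125 → 160 → 200 → 250 → 320 — 2 stops raised (brighter).
Aperture: f/6.3 → f/7.1 → f/8 → f/9 → f/10 → f/11 → f/13 → f/14 — 2 1/3 stops smaller aperture (darker).
Net change so far: 1/3 stop darker. Offset with the shutter speed: 1/400 → 1/320.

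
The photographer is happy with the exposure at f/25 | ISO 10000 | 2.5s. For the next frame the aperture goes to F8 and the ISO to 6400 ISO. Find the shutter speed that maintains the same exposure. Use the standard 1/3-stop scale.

0.4 s

Aperture: f/25 → f/22 → f/20 → f/18 → f/16 → f/14 → f/13 → f/11 → f/10 → f/9 → f/8 — 3 1/3 stops larger aperture (brighter).
ISO: 10000 → 8000 → 6400 — 2/3 stop dropped (darker).
Net change so far: 2 2/3 stops brighter. Offset with the shutter speed: 2.5 → 2 → 1.6 → 1.3 → 1 → 0.8 → 0.6 → 0.5 → 0.4.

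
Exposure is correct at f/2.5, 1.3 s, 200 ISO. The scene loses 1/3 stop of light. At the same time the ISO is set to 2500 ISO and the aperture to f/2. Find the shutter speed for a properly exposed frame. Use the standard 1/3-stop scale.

1/13s

Scene light: 1/3 stop darker.
ISO: 200 → 250 → 320 → 400 → 500 → 640 → 800 → 1000 → 1250 → 1600 → 2000 → 2500 — 3 2/3 stops higher (brighter).
Aperture: f/2.5 → f/2.2 → f/2 — 2/3 stop wider (brighter).
Net so far: 4 stops brighter. Shutter speed: 1.3 → 1 → 0.8 → 0.6 → 0.5 → 0.4 → 0.3 → 1/4 → 1/5 → 1/6 → 1/8 → 1/10 → 1/13.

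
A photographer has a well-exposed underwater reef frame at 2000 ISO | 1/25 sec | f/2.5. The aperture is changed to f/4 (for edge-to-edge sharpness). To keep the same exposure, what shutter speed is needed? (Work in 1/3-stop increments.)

Aperture: f/2.5 → f/2.8 → f/3.2 → f/3.5 → f/4 — 1 1/3 stops narrower (darker).
Need 1 1/3 stops brighter from the shutter speed: 1/25 → 1/20 → 1/15 → 1/13 → 1/10.

1/10s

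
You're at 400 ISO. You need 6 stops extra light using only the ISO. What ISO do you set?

ISO: 400 → 800 → 1600 → 3200 → 6400 → 12800 → 25600 — 6 stops raised (brighter).

ISO 25600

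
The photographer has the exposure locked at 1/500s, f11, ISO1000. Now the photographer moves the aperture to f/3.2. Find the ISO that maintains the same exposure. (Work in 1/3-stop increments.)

ISO 80

Aperture: f/11 → f/10 → f/9 → f/8 → f/7.1 → f/6.3 → f/5.6 → f/5 → f/4.5 → f/4 → f/3.5 → f/3.2 — 3 2/3 stops larger aperture (brighter).
Need 3 2/3 stops darker from the ISO: 1000 → 800 → 640 → 500 → 400 → 320 → 250 → 200 → 160 → 125 → 100 → 80.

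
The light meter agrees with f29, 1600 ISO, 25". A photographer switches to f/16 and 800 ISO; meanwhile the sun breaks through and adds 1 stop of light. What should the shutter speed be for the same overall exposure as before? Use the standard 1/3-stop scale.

Scene light: 1 stop brighter.
Aperture: f/29 → f/25 → f/22 → f/20 → f/18 → f/16 — 1 2/3 stops opened up (brighter).
ISO: 1600 → 1250 → 1000 → 800 — 1 stop dropped (darker).
Net so far: 1 2/3 stops brighter. Shutter speed: 25 → 20 → 15 → 13 → 10 → 8.

8 s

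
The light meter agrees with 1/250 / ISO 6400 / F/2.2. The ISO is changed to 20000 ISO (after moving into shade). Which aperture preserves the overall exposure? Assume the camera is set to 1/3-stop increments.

f/4

ISO: 6400 → 8000 → 10000 → 12800 → 16000 → 20000 — 1 2/3 stops higher (brighter).
Need 1 2/3 stops darker from the aperture: f/2.2 → f/2.5 → f/2.8 → f/3.2 → f/3.5 → f/4.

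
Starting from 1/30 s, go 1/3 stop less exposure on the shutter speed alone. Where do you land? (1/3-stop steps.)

Shutter speed: 1/30 → 1/40 — 1/3 stop faster (darker).

1/40s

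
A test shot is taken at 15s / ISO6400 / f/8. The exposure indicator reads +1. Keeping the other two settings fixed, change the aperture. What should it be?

Overexposed by 1 stop → need 1 stop darker.
Aperture: f/8 → f/11.

f/11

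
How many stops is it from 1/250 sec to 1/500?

1/250 → 1/500 — count the steps: 1 stop.

1 stop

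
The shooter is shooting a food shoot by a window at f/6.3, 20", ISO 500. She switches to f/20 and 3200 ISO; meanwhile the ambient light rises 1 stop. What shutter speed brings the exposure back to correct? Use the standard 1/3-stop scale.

15 s

Scene light: 1 stop brighter.
Aperture: f/6.3 → f/7.1 → f/8 → f/9 → f/10 → f/11 → f/13 → f/14 → f/16 → f/18 → f/20 — 3 1/3 stops smaller aperture (darker).
ISO: 500 → 640 → 800 → 1000 → 1250 → 1600 → 2000 → 2500 → 3200 — 2 2/3 stops higher (brighter).
Net so far: 1/3 stop brighter. Shutter speed: 20 → 15.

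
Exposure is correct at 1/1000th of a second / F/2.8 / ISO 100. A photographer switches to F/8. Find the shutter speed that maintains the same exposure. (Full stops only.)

1/125s

Aperture: f/2.8 → f/4 → f/5.6 → f/8 — 3 stops narrower (darker).
Need 3 stops brighter from the shutter speed: 1/1000 → 1/500 → 1/250 → 1/125.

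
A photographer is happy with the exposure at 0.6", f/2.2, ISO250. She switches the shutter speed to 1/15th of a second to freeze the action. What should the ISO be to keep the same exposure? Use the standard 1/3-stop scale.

ISO 2500

Shutter speed: 0.6 → 0.5 → 0.4 → 0.3 → 1/4 → 1/5 → 1/6 → 1/8 → 1/10 → 1/13 → 1/15 — 3 1/3 stops faster (darker).
Need 3 1/3 stops brighter from the ISO: 250 → 320 → 400 → 500 → 640 → 800 → 1000 → 1250 → 1600 → 2000 → 2500.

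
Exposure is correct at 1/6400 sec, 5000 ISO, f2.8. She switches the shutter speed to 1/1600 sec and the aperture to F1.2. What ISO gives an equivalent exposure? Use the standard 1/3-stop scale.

ISO 250

Shutter speed: 1/6400 → 1/5000 → 1/4000 → 1/3200 → 1/2500 → 1/2000 → 1/1600 — 2 stops slower (brighter).
Aperture: f/2.8 → f/2.5 → f/2.2 → f/2 → f/1.8 → f/1.6 → f/1.4 → f/1.2 — 2 1/3 stops opened up (brighter).
Net change so far: 4 1/3 stops brighter. Offset with the ISO: 5000 → 4000 → 3200 → 2500 → 2000 → 1600 → 1250 → 1000 → 800 → 640 → 500 → 400 → 320 → 250.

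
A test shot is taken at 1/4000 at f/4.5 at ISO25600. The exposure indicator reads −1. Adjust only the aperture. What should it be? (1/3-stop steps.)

Underexposed by 1 stop → need 1 stop brighter.
Aperture: f/4.5 → f/4 → f/3.5 → f/3.2.

f/3.2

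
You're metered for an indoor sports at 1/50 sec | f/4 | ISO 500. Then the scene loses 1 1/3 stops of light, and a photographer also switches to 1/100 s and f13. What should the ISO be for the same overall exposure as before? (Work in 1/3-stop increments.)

ISO 25600

Scene light: 1 1/3 stops darker.
Shutter speed: 1/50 → 1/60 → 1/80 → 1/100 — 1 stop faster (darker).
Aperture: f/4 → f/4.5 → f/5 → f/5.6 → f/6.3 → f/7.1 → f/8 → f/9 → f/10 → f/11 → f/13 — 3 1/3 stops smaller aperture (darker).
Net so far: 5 2/3 stops darker. ISO: 500 → 640 → 800 → 1000 → 1250 → 1600 → 2000 → 2500 → 3200 → 4000 → 5000 → 6400 → 8000 → 10000 → 12800 → 16000 → 20000 → 25600.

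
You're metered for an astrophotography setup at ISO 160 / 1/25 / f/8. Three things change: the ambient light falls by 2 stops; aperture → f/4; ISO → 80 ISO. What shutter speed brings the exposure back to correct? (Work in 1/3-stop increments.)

1/13s

Scene light: 2 stops darker.
Aperture: f/8 → f/7.1 → f/6.3 → f/5.6 → f/5 → f/4.5 → f/4 — 2 stops opened up (brighter).
ISO: 160 → 125 → 100 → 80 — 1 stop lower (darker).
Net so far: 1 stop darker. Shutter speed: 1/25 → 1/20 → 1/15 → 1/13.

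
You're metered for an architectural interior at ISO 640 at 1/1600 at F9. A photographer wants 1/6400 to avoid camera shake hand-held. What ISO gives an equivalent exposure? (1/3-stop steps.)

Shutter speed: 1/1600 → 1/2000 → 1/2500 → 1/3200 → 1/4000 → 1/5000 → 1/6400 — 2 stops faster (darker).
Need 2 stops brighter from the ISO: 640 → 800 → 1000 → 1250 → 1600 → 2000 → 2500.

ISO 2500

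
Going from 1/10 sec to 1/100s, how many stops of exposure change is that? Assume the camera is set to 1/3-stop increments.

3 1/3 stops

1/10 → 1/13 → 1/15 → 1/20 → 1/25 → 1/30 → 1/40 → 1/50 → 1/60 → 1/80 → 1/100 — count the steps: 10 third-stops = 3 1/3 stops.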